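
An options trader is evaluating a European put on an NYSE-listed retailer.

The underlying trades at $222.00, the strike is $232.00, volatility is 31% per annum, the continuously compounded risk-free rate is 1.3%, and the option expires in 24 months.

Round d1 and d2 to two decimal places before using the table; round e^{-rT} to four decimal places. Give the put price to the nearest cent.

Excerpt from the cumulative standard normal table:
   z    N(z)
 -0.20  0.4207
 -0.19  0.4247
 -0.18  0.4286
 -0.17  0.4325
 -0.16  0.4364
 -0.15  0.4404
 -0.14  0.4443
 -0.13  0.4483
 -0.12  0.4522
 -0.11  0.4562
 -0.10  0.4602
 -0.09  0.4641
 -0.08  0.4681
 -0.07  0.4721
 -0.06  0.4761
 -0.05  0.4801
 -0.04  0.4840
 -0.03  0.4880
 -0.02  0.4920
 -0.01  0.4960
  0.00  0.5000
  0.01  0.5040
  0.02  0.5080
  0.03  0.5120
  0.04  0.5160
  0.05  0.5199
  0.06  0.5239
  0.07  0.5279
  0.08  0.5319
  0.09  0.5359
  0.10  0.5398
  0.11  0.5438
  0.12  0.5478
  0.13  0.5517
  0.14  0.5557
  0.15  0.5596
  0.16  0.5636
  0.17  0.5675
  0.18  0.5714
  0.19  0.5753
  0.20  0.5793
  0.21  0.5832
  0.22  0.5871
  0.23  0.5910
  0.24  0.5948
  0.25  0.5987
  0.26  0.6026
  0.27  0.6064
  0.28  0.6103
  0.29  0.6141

T = 2;  σ√T = 0.4384
d₁ = [ln(222/232) + (0.013 + 0.31²/2)·2] / 0.4384 = [-0.0441 + 0.1221] / 0.4384 = 0.1780 which rounds to 0.18
d₂ = d₁ − σ√T = 0.1780 − 0.4384 = -0.2604 which rounds to -0.26
e^(−rT) = e^(−0.013·2) = 0.9743
P = 232·0.9743·N(0.26) − 222·N(-0.18) = 232·0.9743·0.6026 − 222·0.4286 = 136.2103 − 95.1492 = 41.0611

$41.06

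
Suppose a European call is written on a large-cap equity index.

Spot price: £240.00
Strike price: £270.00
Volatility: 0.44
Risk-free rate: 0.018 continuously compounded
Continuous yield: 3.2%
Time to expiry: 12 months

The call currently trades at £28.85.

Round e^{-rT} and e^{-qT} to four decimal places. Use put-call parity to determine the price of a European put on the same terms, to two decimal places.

£61.60

e^(−qT) = e^(−0.032·1) = 0.9685;  e^(−rT) = e^(−0.018·1) = 0.9822
Put-call parity: C − P = S·e^(−qT) − K·e^(−rT) = 240·0.9685 − 270·0.9822 = 232.4400 − 265.1940 = -32.7540
P = C − (C − P) = 28.85 − (-32.7540) = 61.6040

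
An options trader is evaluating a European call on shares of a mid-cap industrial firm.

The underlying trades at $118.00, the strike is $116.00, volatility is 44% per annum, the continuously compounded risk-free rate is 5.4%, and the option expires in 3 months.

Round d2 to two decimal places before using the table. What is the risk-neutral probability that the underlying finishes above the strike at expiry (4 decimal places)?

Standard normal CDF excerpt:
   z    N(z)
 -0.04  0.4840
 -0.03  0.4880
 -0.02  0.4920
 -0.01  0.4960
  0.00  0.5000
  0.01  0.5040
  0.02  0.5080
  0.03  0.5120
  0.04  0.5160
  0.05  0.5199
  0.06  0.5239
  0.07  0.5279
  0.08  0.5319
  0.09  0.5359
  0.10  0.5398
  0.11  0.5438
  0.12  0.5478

σ√T = 0.44 × 0.5000 = 0.2200
d₁ = [ln(118/116) + (0.054 + 0.44²/2)·0.25] / 0.2200 = [0.0171 + 0.0377] / 0.2200 = 0.2491 ⇒ 0.25
d₂ = d₁ − σ√T = 0.2491 − 0.2200 = 0.0291 ⇒ 0.03
Pr(exercise) under Q = N(d₂) = 0.5120

0.5120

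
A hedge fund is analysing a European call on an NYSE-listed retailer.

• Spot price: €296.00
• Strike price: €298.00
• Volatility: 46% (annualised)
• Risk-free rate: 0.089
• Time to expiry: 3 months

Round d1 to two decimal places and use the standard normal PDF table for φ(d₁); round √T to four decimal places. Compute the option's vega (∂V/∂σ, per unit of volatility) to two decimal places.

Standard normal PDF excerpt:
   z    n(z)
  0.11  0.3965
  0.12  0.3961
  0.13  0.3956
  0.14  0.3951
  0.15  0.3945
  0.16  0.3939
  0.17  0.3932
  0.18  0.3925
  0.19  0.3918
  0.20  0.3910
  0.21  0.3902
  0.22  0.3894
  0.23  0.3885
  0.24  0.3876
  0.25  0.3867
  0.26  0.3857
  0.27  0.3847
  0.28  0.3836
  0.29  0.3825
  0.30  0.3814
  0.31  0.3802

58.09

T = 0.25;  σ√T = 0.2300
d₁ = [ln(296/298) + (0.089 + 0.46²/2)·0.25] / 0.2300 = [-0.0067 + 0.0487] / 0.2300 = 0.1825 ≈ 0.18
√T = √0.25 = 0.5000
φ(d₁) = φ(0.18) = 0.3925
vega = S·φ(d₁)·√T = 296·0.3925·0.5000 = 58.0900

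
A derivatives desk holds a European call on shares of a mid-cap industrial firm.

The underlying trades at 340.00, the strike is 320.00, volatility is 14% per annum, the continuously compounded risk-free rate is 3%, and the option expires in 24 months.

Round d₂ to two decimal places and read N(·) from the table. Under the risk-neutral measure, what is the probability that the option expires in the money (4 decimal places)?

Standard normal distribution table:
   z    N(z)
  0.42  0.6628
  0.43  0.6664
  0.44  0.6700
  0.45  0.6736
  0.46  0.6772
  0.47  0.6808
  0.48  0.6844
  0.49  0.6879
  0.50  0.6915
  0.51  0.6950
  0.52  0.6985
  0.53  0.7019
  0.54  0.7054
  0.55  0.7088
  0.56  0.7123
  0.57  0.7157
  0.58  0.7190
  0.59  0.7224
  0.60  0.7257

0.6950

T = 2;  σ√T = 0.1980
d₁ = [ln(340/320) + (0.03 + 0.14²/2)·2] / 0.1980 = [0.0606 + 0.0796] / 0.1980 = 0.7082 ⇒ 0.71
d₂ = d₁ − σ√T = 0.7082 − 0.1980 = 0.5103 ⇒ 0.51
Risk-neutral Pr[S_T > K] = N(d₂) = N(0.51) = 0.6950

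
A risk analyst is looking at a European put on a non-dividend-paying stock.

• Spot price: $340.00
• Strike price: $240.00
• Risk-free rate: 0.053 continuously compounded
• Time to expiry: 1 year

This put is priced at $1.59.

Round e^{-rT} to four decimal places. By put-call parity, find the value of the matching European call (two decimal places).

e^(−rT) = e^(−0.053·1) = 0.9484
Put-call parity: C − P = S − K·e^(−rT) = 340 − 240·0.9484 = 340 − 227.6160 = 112.3840
C = P + (C − P) = 1.59 + (112.3840) = 113.9740

$113.97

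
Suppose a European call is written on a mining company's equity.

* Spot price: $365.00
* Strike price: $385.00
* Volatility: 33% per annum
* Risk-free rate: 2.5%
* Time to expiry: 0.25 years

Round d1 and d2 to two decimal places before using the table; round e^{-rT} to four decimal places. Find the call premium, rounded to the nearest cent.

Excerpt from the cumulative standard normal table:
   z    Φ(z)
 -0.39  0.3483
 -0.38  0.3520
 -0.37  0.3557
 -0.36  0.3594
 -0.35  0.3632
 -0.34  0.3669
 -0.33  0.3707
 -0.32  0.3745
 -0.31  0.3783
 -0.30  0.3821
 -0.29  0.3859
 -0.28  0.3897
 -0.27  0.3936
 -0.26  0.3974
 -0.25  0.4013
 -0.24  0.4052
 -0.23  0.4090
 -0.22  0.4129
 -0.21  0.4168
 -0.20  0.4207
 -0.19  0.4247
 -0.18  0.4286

T = 0.25;  σ√T = 0.1650
ln(S/K) + (r + σ²/2)T = ln(365/385) + (0.025 + 0.33²/2)·0.25 = -0.0533 + 0.0199 = -0.0335
d₁ = -0.0335 / 0.1650 = -0.2029 which rounds to -0.20
d₂ = d₁ − σ√T = -0.2029 − 0.1650 = -0.3679 which rounds to -0.37
e^(−rT) = e^(−0.025·0.25) = 0.9938
C = 365·N(-0.20) − 385·0.9938·N(-0.37) = 365·0.4207 − 385·0.9938·0.3557 = 153.5555 − 136.0954 = 17.4601

$17.46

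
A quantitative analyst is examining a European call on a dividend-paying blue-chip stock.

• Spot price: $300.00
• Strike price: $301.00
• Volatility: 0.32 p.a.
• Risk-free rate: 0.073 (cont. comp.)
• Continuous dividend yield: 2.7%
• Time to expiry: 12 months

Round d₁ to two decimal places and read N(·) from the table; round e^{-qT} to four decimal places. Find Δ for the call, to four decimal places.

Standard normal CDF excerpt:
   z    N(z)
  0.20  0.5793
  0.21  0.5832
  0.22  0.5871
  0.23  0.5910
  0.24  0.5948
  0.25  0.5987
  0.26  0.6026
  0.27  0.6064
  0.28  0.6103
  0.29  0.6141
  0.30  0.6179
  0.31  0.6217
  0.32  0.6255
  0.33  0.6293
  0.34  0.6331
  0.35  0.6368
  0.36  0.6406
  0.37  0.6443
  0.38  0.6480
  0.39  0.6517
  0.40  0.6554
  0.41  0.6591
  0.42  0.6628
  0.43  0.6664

0.5978

σ√T = 0.32·√1 = 0.3200
d₁ = [ln(300/301) + (0.073 − 0.027 + ½·0.32²)·1] / (σ√T) = (-0.0033 + 0.0972) / 0.3200 = 0.2934 ≈ 0.29
N(d₁) = N(0.29) = 0.6141
Δ_call = e^(−qT)·N(d₁) = 0.9734·0.6141 = 0.5978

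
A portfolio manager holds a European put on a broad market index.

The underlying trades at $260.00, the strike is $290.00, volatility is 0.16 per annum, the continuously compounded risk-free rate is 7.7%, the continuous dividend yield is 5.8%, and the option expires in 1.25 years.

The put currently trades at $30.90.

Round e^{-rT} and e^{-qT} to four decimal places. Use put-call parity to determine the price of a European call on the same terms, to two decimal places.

e^(−qT) = e^(−0.058·1.25) = 0.9301;  e^(−rT) = e^(−0.077·1.25) = 0.9082
Put-call parity: C − P = S·e^(−qT) − K·e^(−rT) = 260·0.9301 − 290·0.9082 = 241.8260 − 263.3780 = -21.5520
C = P + (C − P) = 30.90 + (-21.5520) = 9.3480

$9.35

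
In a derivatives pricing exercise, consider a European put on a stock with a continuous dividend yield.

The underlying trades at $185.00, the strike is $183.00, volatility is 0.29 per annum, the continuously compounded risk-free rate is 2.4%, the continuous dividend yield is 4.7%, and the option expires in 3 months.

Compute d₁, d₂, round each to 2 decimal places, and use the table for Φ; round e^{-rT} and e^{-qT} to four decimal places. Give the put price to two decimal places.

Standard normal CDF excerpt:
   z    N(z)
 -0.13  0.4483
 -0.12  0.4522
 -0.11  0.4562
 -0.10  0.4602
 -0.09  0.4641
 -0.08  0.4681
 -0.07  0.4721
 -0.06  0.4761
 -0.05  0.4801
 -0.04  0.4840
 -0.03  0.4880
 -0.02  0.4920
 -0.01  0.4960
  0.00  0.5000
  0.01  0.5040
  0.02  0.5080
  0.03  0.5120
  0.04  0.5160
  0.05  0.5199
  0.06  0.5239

$10.45

σ√T = 0.29 × 0.5000 = 0.1450
d₁ = [ln(185/183) + (0.024 − 0.047 + 0.29²/2)·0.25] / 0.1450 = [0.0109 + 0.0048] / 0.1450 = 0.1078 ≈ 0.11
d₂ = d₁ − σ√T = 0.1078 − 0.1450 = -0.0372 ≈ -0.04
exp(−qT) = exp(−0.047·0.25) = 0.9883;  exp(−rT) = exp(−0.024·0.25) = 0.9940
P = 183·0.9940·N(0.04) − 185·0.9883·N(-0.11) = 183·0.9940·0.5160 − 185·0.9883·0.4562 = 93.8614 − 83.4096 = 10.4519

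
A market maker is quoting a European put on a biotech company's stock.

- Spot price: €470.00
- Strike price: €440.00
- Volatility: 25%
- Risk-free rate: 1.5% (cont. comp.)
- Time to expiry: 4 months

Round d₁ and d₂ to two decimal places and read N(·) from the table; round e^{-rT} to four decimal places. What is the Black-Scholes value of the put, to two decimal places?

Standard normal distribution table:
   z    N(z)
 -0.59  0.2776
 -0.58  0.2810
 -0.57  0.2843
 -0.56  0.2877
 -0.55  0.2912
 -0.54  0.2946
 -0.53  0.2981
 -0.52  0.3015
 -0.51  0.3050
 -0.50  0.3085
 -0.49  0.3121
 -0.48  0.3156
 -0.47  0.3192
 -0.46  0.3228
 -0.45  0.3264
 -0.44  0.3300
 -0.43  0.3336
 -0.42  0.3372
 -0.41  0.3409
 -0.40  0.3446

σ√T = 0.25·√0.3333 = 0.1443
ln(S/K) + (r + σ²/2)T = ln(470/440) + (0.015 + 0.25²/2)·0.3333 = 0.0660 + 0.0154 = 0.0814
d₁ = 0.0814 / 0.1443 = 0.5638 ≈ 0.56
d₂ = d₁ − σ√T = 0.5638 − 0.1443 = 0.4194 ≈ 0.42
exp(−rT) = exp(−0.015·0.3333) = 0.9950
N(−d₂) = N(-0.42) = 0.3372;  N(−d₁) = N(-0.56) = 0.2877
P = 440·0.9950·0.3372 − 470·0.2877 = 147.6262 − 135.2190 = 12.4072

€12.41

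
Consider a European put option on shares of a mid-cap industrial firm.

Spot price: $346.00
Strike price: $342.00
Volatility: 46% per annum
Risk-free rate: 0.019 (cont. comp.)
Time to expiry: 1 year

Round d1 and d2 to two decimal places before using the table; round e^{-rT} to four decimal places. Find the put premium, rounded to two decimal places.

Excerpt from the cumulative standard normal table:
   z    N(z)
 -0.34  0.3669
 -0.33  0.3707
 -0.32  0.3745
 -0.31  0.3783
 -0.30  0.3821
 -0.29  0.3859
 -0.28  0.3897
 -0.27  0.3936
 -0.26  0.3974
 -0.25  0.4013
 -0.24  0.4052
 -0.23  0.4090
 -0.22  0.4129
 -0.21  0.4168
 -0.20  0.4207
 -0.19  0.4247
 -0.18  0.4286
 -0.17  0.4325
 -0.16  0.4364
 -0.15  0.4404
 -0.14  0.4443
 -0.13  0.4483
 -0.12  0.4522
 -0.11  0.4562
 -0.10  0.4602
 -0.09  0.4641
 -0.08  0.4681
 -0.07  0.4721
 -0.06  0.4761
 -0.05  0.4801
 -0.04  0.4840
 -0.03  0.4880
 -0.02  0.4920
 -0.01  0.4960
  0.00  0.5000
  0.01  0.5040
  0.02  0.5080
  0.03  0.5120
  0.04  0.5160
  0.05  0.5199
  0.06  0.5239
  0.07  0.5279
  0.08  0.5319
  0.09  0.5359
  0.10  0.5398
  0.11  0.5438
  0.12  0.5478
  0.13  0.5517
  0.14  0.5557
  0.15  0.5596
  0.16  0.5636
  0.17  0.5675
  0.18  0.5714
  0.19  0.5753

σ√T = 0.46 × 1.0000 = 0.4600
d₁ = [ln(346/342) + (0.019 + ½·0.46²)·1] / (σ√T) = (0.0116 + 0.1248) / 0.4600 = 0.2966 ≈ 0.30
d₂ = 0.2966 − 0.4600 = -0.1634 ≈ -0.16
e^(−rT) = e^(−0.019·1) = 0.9812
N(−d₂) = N(0.16) = 0.5636;  N(−d₁) = N(-0.30) = 0.3821
P = 342·0.9812·0.5636 − 346·0.3821 = 189.1275 − 132.2066 = 56.9209

$56.92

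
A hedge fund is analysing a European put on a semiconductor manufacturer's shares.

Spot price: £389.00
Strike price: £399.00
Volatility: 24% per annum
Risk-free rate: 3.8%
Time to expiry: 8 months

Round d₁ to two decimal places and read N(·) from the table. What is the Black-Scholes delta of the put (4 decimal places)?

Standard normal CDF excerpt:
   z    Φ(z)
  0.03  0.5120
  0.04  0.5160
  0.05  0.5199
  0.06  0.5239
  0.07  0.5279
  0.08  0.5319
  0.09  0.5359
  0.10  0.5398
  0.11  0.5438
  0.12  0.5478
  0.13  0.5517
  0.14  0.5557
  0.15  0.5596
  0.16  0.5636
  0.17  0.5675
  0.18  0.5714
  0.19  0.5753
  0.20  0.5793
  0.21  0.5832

-0.4602

σ√T = 0.24 × 0.8165 = 0.1960
d₁ = [ln(389/399) + (0.038 + 0.24²/2)·0.6667] / 0.1960 = [-0.0254 + 0.0445] / 0.1960 = 0.0977 ≈ 0.10
N(d₁) = N(0.10) = 0.5398
Δ_put = N(d₁) − 1 = 0.5398 − 1 = -0.4602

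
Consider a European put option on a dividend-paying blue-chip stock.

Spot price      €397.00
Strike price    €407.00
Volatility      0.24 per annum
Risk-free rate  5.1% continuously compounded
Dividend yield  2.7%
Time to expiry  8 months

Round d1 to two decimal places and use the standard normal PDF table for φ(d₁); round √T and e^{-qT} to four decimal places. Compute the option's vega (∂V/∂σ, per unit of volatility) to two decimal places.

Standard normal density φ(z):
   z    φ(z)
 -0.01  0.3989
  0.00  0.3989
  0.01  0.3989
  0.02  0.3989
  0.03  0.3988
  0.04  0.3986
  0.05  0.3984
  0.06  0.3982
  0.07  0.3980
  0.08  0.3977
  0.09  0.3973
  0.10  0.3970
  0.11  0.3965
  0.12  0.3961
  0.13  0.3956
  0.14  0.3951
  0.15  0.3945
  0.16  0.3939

126.84

σ√T = 0.24·√0.6667 = 0.1960
d₁ = [ln(397/407) + (0.051 − 0.027 + 0.24²/2)·0.6667] / 0.1960 = [-0.0249 + 0.0352] / 0.1960 = 0.0527 which rounds to 0.05
√T = √0.6667 = 0.8165
φ(d₁) = φ(0.05) = 0.3984
e^(−qT) = e^(−0.027·0.6667) = 0.9822
vega = S·e^(−qT)·φ(d₁)·√T = 397·0.9822·0.3984·0.8165 = 126.8428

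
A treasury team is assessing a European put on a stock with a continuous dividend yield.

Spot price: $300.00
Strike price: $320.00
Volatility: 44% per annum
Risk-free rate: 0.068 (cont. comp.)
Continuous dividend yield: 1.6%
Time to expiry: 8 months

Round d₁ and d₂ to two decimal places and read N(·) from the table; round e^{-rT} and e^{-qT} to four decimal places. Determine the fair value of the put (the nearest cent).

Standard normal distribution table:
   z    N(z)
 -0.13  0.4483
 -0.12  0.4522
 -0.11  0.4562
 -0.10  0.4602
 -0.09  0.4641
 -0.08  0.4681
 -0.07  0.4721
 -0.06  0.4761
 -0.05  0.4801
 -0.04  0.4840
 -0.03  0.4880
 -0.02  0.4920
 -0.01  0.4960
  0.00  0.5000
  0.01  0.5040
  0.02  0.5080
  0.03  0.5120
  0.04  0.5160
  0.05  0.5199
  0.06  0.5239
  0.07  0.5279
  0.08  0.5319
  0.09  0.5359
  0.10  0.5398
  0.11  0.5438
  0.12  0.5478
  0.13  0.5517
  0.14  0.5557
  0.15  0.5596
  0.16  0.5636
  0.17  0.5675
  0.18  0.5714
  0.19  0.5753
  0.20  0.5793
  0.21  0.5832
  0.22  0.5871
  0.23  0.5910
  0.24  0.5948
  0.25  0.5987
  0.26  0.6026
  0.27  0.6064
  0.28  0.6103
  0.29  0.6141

$47.69

σ√T = 0.44 × 0.8165 = 0.3593
ln(S/K) + (r − q + σ²/2)T = ln(300/320) + (0.068 − 0.016 + 0.44²/2)·0.6667 = -0.0645 + 0.0992 = 0.0347
d₁ = 0.0347 / 0.3593 = 0.0965 which rounds to 0.10
d₂ = d₁ − σ√T = 0.0965 − 0.3593 = -0.2628 which rounds to -0.26
exp(−qT) = exp(−0.016·0.6667) = 0.9894;  exp(−rT) = exp(−0.068·0.6667) = 0.9557
P = 320·0.9557·N(0.26) − 300·0.9894·N(-0.10) = 320·0.9557·0.6026 − 300·0.9894·0.4602 = 184.2895 − 136.5966 = 47.6930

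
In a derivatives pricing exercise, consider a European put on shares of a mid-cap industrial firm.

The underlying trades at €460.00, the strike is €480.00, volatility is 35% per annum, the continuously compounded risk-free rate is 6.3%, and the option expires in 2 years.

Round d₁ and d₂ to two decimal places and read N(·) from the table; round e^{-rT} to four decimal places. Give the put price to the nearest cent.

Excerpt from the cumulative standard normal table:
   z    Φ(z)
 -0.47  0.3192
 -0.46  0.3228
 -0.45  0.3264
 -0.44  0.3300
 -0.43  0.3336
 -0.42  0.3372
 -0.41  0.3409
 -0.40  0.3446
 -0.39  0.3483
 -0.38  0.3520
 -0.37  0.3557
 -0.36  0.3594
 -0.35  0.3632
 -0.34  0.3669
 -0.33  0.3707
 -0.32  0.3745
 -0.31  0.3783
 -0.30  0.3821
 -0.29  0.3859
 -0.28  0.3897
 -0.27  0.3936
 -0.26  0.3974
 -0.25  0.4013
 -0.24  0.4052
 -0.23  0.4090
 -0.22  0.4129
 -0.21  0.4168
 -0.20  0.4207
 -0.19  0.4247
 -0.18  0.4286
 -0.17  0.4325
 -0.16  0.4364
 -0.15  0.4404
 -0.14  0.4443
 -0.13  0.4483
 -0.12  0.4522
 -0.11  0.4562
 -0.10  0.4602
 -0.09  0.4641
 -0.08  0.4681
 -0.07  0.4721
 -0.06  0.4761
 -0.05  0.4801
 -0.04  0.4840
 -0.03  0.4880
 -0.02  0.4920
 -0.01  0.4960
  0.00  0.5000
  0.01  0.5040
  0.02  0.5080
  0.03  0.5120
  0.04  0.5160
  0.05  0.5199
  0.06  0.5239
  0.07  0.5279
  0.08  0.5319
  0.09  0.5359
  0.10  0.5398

€69.97

σ√T = 0.35 × 1.4142 = 0.4950
d₁ = [ln(460/480) + (0.063 + ½·0.35²)·2] / (σ√T) = (-0.0426 + 0.2485) / 0.4950 = 0.4161 ⇒ 0.42
d₂ = 0.4161 − 0.4950 = -0.0789 ⇒ -0.08
e^(−rT) = e^(−0.063·2) = 0.8816
N(−d₂) = N(0.08) = 0.5319;  N(−d₁) = N(-0.42) = 0.3372
P = 480·0.8816·0.5319 − 460·0.3372 = 225.0831 − 155.1120 = 69.9711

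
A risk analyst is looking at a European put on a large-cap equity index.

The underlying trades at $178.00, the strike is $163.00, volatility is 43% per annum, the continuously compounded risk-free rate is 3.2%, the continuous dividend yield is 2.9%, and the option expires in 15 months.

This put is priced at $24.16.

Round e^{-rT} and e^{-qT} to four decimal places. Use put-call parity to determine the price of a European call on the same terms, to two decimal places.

e^(−qT) = e^(−0.029·1.25) = 0.9644;  e^(−rT) = e^(−0.032·1.25) = 0.9608
Put-call parity: C − P = S·e^(−qT) − K·e^(−rT) = 178·0.9644 − 163·0.9608 = 171.6632 − 156.6104 = 15.0528
C = P + (C − P) = 24.16 + (15.0528) = 39.2128

$39.21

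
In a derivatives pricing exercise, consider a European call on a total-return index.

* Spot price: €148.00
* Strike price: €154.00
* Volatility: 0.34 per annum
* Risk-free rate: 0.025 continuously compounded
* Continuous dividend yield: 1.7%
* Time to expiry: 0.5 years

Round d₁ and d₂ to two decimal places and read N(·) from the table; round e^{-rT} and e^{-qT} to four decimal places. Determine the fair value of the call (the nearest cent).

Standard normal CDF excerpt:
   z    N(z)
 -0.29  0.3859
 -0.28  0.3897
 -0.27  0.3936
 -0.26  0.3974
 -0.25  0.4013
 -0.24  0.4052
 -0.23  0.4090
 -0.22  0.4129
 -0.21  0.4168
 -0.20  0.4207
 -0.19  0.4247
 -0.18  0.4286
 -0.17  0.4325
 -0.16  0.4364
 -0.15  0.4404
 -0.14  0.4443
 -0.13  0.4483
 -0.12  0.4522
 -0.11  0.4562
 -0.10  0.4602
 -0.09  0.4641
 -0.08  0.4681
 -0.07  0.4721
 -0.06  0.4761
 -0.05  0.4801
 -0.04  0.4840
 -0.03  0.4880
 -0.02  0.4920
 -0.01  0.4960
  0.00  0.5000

σ√T = 0.34 × 0.7071 = 0.2404
ln(S/K) + (r − q + σ²/2)T = ln(148/154) + (0.025 − 0.017 + 0.34²/2)·0.5 = -0.0397 + 0.0329 = -0.0068
d₁ = -0.0068 / 0.2404 = -0.0285 → -0.03
d₂ = d₁ − σ√T = -0.0285 − 0.2404 = -0.2689 → -0.27
exp(−qT) = exp(−0.017·0.5) = 0.9915;  exp(−rT) = exp(−0.025·0.5) = 0.9876
N(d₁) = N(-0.03) = 0.4880;  N(d₂) = N(-0.27) = 0.3936
C = 148·0.9915·0.4880 − 154·0.9876·0.3936 = 71.6101 − 59.8628 = 11.7473

€11.75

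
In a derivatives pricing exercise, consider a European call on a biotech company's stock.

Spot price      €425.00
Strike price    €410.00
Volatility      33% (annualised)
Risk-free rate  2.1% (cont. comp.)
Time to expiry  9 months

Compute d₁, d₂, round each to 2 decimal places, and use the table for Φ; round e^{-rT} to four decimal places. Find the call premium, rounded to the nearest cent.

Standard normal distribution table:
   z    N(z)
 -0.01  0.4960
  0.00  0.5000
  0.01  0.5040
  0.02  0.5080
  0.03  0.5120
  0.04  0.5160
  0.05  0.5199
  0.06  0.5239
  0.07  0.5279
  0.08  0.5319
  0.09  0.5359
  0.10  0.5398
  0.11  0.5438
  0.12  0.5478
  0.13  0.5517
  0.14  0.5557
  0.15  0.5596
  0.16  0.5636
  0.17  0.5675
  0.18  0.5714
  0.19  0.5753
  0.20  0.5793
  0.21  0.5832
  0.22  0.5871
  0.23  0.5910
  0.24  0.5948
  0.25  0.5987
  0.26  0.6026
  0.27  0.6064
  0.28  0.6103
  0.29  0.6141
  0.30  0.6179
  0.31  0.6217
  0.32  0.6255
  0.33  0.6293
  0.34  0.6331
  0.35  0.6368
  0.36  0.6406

€57.58

T = 0.75;  σ√T = 0.2858
d₁ = [ln(425/410) + (0.021 + 0.33²/2)·0.75] / 0.2858 = [0.0359 + 0.0566] / 0.2858 = 0.3237 which rounds to 0.32
d₂ = d₁ − σ√T = 0.3237 − 0.2858 = 0.0379 which rounds to 0.04
exp(−rT) = exp(−0.021·0.75) = 0.9844
N(d₁) = N(0.32) = 0.6255;  N(d₂) = N(0.04) = 0.5160
C = 425·0.6255 − 410·0.9844·0.5160 = 265.8375 − 208.2597 = 57.5778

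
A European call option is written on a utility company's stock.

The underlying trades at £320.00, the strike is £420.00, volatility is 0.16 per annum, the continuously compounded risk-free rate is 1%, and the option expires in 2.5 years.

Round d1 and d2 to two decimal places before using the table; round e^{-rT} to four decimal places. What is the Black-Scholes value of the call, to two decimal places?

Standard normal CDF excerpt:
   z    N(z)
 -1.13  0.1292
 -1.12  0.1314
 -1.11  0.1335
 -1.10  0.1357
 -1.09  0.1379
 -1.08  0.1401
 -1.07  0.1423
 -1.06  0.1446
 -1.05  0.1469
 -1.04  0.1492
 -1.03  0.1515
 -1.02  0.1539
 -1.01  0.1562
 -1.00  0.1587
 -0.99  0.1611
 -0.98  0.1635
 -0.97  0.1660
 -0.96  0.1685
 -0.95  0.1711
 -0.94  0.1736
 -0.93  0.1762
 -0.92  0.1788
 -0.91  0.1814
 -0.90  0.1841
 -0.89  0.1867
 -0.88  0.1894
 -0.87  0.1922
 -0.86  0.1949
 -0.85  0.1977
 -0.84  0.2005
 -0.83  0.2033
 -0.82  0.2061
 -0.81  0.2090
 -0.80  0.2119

£7.68

T = 2.5;  σ√T = 0.2530
ln(S/K) + (r + σ²/2)T = ln(320/420) + (0.01 + 0.16²/2)·2.5 = -0.2719 + 0.0570 = -0.2149
d₁ = -0.2149 / 0.2530 = -0.8496 → -0.85
d₂ = d₁ − σ√T = -0.8496 − 0.2530 = -1.1026 → -1.10
exp(−rT) = exp(−0.01·2.5) = 0.9753
N(d₁) = N(-0.85) = 0.1977;  N(d₂) = N(-1.10) = 0.1357
C = 320·0.1977 − 420·0.9753·0.1357 = 63.2640 − 55.5862 = 7.6778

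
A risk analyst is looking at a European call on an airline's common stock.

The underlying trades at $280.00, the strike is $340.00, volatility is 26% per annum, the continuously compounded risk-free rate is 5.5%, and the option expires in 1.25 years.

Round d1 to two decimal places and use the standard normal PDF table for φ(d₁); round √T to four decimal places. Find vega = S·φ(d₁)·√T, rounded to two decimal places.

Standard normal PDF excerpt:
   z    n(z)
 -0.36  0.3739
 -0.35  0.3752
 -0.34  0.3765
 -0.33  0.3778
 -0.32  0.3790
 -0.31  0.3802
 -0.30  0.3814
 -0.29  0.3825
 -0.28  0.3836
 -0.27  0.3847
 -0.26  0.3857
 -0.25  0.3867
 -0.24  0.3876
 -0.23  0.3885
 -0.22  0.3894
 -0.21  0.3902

σ√T = 0.26·√1.25 = 0.2907
d₁ = [ln(280/340) + (0.055 + 0.26²/2)·1.25] / 0.2907 = [-0.1942 + 0.1110] / 0.2907 = -0.2861 which rounds to -0.29
√T = √1.25 = 1.1180
φ(d₁) = φ(-0.29) = 0.3825
vega = S·φ(d₁)·√T = 280·0.3825·1.1180 = 119.7378

119.74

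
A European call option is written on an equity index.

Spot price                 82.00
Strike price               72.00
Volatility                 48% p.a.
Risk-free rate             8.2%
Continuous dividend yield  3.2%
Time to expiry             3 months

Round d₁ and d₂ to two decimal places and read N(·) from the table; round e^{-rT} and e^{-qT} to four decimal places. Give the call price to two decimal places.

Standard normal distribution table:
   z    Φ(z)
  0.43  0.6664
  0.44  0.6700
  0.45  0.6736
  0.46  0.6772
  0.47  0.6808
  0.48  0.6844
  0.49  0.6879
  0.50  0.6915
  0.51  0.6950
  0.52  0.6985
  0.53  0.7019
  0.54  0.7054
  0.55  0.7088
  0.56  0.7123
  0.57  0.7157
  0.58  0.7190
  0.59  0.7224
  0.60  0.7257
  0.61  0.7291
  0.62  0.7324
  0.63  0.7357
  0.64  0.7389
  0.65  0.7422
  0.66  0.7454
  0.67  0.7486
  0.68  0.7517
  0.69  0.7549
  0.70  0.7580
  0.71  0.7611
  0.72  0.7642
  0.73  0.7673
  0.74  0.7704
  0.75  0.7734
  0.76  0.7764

13.89

T = 0.25;  σ√T = 0.2400
ln(S/K) + (r − q + σ²/2)T = ln(82/72) + (0.082 − 0.032 + 0.48²/2)·0.25 = 0.1301 + 0.0413 = 0.1714
d₁ = 0.1714 / 0.2400 = 0.7140 ⇒ 0.71
d₂ = d₁ − σ√T = 0.7140 − 0.2400 = 0.4740 ⇒ 0.47
exp(−qT) = exp(−0.032·0.25) = 0.9920;  exp(−rT) = exp(−0.082·0.25) = 0.9797
N(d₁) = N(0.71) = 0.7611;  N(d₂) = N(0.47) = 0.6808
C = 82·0.9920·0.7611 − 72·0.9797·0.6808 = 61.9109 − 48.0225 = 13.8884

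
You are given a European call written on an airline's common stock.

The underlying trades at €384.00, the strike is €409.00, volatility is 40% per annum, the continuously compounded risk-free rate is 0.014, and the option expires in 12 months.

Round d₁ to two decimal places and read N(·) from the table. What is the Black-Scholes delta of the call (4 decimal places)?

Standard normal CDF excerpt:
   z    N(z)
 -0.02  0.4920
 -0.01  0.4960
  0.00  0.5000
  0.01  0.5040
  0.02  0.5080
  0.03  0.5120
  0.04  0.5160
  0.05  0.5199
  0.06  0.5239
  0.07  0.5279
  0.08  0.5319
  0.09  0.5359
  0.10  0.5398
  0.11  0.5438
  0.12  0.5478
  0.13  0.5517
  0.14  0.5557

σ√T = 0.4·√1 = 0.4000
d₁ = [ln(384/409) + (0.014 + 0.4²/2)·1] / 0.4000 = [-0.0631 + 0.0940] / 0.4000 = 0.0773 ⇒ 0.08
N(d₁) = N(0.08) = 0.5319
Δ_call = N(d₁) = 0.5319

0.5319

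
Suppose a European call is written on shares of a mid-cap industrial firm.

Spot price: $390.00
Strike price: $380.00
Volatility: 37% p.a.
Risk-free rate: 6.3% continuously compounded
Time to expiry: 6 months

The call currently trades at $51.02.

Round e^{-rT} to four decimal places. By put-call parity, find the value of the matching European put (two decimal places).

$29.24

e^(−rT) = e^(−0.063·0.5) = 0.9690
Put-call parity: C − P = S − K·e^(−rT) = 390 − 380·0.9690 = 390 − 368.2200 = 21.7800
P = C − (C − P) = 51.02 − (21.7800) = 29.2400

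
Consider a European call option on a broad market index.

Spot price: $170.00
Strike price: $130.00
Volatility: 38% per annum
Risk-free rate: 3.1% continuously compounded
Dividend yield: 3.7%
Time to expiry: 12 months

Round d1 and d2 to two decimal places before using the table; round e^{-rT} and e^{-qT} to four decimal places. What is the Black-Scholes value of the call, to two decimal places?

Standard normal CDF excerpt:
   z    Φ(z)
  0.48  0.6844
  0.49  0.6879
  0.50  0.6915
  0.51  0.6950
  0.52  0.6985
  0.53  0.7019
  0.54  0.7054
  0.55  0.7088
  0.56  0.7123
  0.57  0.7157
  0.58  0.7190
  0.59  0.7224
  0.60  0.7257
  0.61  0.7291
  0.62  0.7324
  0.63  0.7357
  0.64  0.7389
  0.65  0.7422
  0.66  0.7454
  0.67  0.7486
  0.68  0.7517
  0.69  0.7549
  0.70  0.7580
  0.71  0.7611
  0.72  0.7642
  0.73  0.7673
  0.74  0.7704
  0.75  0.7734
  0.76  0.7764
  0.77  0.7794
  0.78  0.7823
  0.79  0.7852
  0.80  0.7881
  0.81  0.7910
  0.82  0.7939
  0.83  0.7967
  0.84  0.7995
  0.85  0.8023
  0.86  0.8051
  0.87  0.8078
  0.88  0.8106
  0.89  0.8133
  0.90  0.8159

σ√T = 0.38·√1 = 0.3800
ln(S/K) + (r − q + σ²/2)T = ln(170/130) + (0.031 − 0.037 + 0.38²/2)·1 = 0.2683 + 0.0662 = 0.3345
d₁ = 0.3345 / 0.3800 = 0.8802 which rounds to 0.88
d₂ = d₁ − σ√T = 0.8802 − 0.3800 = 0.5002 which rounds to 0.50
exp(−qT) = exp(−0.037·1) = 0.9637;  exp(−rT) = exp(−0.031·1) = 0.9695
N(d₁) = N(0.88) = 0.8106;  N(d₂) = N(0.50) = 0.6915
C = 170·0.9637·0.8106 − 130·0.9695·0.6915 = 132.7998 − 87.1532 = 45.6466

$45.65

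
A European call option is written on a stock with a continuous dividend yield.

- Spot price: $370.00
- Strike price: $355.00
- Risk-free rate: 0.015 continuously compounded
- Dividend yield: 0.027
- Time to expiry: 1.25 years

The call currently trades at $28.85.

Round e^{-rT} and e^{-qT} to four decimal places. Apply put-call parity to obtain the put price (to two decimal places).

e^(−qT) = e^(−0.027·1.25) = 0.9668;  e^(−rT) = e^(−0.015·1.25) = 0.9814
Put-call parity: C − P = S·e^(−qT) − K·e^(−rT) = 370·0.9668 − 355·0.9814 = 357.7160 − 348.3970 = 9.3190
P = C − (C − P) = 28.85 − (9.3190) = 19.5310

$19.53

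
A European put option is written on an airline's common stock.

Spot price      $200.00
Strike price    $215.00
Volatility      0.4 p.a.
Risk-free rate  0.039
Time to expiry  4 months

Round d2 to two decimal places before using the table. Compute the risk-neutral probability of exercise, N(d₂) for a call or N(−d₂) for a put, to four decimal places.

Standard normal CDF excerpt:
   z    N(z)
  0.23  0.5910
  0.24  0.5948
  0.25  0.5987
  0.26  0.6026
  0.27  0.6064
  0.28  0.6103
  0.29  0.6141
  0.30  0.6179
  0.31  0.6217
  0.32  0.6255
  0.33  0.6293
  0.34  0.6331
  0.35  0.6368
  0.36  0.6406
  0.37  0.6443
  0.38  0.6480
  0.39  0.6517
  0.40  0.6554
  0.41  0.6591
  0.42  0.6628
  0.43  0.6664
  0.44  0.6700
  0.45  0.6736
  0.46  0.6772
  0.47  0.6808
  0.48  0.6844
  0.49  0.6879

0.6443

T = 0.3333;  σ√T = 0.2309
d₁ = [ln(200/215) + (0.039 + ½·0.4²)·0.3333] / (σ√T) = (-0.0723 + 0.0397) / 0.2309 = -0.1414 ⇒ -0.14
d₂ = -0.1414 − 0.2309 = -0.3723 ⇒ -0.37
Pr(exercise) under Q = N(−d₂) = N(0.37) = 0.6443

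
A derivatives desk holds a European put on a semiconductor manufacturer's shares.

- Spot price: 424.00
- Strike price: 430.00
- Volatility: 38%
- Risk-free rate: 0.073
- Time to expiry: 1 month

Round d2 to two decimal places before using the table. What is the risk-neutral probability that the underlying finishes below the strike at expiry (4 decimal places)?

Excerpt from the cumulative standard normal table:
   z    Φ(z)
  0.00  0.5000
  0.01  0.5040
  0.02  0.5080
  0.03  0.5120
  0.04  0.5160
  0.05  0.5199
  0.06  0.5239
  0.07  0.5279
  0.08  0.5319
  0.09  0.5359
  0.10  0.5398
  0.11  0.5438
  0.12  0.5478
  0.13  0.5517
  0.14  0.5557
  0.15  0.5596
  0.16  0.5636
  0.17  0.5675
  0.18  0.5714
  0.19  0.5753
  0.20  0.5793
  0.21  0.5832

0.5517

σ√T = 0.38·√0.08333 = 0.1097
d₁ = [ln(424/430) + (0.073 + ½·0.38²)·0.08333] / (σ√T) = (-0.0141 + 0.0121) / 0.1097 = -0.0178 ≈ -0.02
d₂ = -0.0178 − 0.1097 = -0.1275 ≈ -0.13
Risk-neutral Pr[S_T < K] = N(−d₂) = N(0.13) = 0.5517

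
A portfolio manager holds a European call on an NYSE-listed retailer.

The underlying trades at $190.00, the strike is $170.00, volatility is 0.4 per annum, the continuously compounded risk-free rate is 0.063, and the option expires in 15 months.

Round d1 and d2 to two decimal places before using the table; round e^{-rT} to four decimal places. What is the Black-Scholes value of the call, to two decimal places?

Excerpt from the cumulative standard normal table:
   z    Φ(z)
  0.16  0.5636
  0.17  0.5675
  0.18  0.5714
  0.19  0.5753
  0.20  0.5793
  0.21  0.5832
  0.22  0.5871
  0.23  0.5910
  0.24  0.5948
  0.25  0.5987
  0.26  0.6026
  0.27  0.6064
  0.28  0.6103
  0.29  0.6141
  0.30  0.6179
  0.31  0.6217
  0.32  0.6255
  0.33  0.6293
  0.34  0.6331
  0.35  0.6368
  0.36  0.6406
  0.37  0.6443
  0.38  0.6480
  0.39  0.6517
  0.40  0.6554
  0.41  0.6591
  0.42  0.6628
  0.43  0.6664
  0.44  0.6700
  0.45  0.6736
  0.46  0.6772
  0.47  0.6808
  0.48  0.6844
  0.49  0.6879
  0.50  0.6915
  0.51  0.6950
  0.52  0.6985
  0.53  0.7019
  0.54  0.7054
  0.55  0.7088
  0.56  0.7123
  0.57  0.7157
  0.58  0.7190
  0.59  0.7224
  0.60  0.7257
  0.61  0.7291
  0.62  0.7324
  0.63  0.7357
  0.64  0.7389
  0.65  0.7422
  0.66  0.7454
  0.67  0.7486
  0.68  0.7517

T = 1.25;  σ√T = 0.4472
d₁ = [ln(190/170) + (0.063 + ½·0.4²)·1.25] / (σ√T) = (0.1112 + 0.1788) / 0.4472 = 0.6484 ⇒ 0.65
d₂ = 0.6484 − 0.4472 = 0.2012 ⇒ 0.20
exp(−rT) = exp(−0.063·1.25) = 0.9243
C = 190·N(0.65) − 170·0.9243·N(0.20) = 190·0.7422 − 170·0.9243·0.5793 = 141.0180 − 91.0260 = 49.9920

$49.99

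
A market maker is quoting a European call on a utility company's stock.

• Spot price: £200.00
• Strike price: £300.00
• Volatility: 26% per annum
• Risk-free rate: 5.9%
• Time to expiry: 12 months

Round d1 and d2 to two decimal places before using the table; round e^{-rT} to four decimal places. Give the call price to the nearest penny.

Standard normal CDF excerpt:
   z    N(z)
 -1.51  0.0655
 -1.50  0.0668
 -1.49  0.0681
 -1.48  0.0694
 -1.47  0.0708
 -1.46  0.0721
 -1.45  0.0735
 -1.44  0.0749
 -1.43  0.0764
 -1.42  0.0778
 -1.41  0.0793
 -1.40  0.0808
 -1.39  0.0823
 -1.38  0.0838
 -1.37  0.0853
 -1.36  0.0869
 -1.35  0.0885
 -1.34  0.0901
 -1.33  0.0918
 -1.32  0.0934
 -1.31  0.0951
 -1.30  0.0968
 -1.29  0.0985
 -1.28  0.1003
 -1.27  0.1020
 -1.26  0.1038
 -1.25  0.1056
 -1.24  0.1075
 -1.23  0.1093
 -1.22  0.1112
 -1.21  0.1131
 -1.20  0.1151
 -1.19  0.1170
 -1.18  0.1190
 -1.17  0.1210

σ√T = 0.26 × 1.0000 = 0.2600
d₁ = [ln(200/300) + (0.059 + 0.26²/2)·1] / 0.2600 = [-0.4055 + 0.0928] / 0.2600 = -1.2026 ≈ -1.20
d₂ = d₁ − σ√T = -1.2026 − 0.2600 = -1.4626 ≈ -1.46
exp(−rT) = exp(−0.059·1) = 0.9427
C = 200·N(-1.20) − 300·0.9427·N(-1.46) = 200·0.1151 − 300·0.9427·0.0721 = 23.0200 − 20.3906 = 2.6294

£2.63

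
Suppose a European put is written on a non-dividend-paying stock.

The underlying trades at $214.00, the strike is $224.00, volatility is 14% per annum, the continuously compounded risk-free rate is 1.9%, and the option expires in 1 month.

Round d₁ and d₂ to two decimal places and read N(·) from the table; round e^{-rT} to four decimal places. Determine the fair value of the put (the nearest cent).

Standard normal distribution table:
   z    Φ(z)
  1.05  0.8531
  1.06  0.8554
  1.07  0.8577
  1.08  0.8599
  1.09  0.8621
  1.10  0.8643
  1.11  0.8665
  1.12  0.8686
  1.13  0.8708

$10.24

T = 0.08333;  σ√T = 0.0404
d₁ = [ln(214/224) + (0.019 + ½·0.14²)·0.08333] / (σ√T) = (-0.0457 + 0.0024) / 0.0404 = -1.0707 which rounds to -1.07
d₂ = -1.0707 − 0.0404 = -1.1111 which rounds to -1.11
e^(−rT) = e^(−0.019·0.08333) = 0.9984
N(−d₂) = N(1.11) = 0.8665;  N(−d₁) = N(1.07) = 0.8577
P = 224·0.9984·0.8665 − 214·0.8577 = 193.7854 − 183.5478 = 10.2376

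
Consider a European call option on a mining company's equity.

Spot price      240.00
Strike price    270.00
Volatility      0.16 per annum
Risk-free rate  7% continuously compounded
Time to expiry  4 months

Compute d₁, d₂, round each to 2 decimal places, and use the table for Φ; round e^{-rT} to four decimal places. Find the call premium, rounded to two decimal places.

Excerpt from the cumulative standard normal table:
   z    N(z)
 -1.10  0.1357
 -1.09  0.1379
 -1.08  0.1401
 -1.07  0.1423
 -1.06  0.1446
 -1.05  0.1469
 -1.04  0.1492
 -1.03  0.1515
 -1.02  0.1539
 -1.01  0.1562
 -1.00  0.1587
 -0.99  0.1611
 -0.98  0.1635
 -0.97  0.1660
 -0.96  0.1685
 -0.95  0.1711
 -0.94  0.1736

σ√T = 0.16 × 0.5774 = 0.0924
d₁ = [ln(240/270) + (0.07 + 0.16²/2)·0.3333] / 0.0924 = [-0.1178 + 0.0276] / 0.0924 = -0.9763 ⇒ -0.98
d₂ = d₁ − σ√T = -0.9763 − 0.0924 = -1.0686 ⇒ -1.07
exp(−rT) = exp(−0.07·0.3333) = 0.9769
N(d₁) = N(-0.98) = 0.1635;  N(d₂) = N(-1.07) = 0.1423
C = 240·0.1635 − 270·0.9769·0.1423 = 39.2400 − 37.5335 = 1.7065

1.71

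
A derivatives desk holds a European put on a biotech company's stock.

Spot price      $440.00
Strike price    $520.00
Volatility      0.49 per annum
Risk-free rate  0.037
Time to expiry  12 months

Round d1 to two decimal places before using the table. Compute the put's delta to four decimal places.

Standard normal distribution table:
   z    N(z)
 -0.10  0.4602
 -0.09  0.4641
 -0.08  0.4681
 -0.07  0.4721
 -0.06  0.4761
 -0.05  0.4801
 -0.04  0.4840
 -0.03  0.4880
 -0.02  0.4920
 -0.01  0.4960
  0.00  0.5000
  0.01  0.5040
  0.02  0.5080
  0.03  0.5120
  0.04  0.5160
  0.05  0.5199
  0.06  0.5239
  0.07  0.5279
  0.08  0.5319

-0.5080

σ√T = 0.49·√1 = 0.4900
ln(S/K) + (r + σ²/2)T = ln(440/520) + (0.037 + 0.49²/2)·1 = -0.1671 + 0.1570 = -0.0100
d₁ = -0.0100 / 0.4900 = -0.0204 ⇒ -0.02
N(d₁) = N(-0.02) = 0.4920
Δ_put = N(d₁) − 1 = 0.4920 − 1 = -0.5080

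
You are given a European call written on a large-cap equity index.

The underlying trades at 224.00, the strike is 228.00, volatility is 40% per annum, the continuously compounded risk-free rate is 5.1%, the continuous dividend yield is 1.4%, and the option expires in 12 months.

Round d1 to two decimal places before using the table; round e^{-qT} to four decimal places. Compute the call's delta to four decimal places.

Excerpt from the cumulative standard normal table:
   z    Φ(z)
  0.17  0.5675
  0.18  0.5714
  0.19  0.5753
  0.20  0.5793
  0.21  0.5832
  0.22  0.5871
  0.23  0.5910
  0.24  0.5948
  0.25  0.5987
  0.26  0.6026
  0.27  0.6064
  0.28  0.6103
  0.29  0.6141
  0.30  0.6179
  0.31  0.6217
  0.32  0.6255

0.5904

σ√T = 0.4·√1 = 0.4000
d₁ = [ln(224/228) + (0.051 − 0.014 + 0.4²/2)·1] / 0.4000 = [-0.0177 + 0.1170] / 0.4000 = 0.2483 ⇒ 0.25
N(d₁) = N(0.25) = 0.5987
Δ_call = exp(−qT)·N(d₁) = 0.9861·0.5987 = 0.5904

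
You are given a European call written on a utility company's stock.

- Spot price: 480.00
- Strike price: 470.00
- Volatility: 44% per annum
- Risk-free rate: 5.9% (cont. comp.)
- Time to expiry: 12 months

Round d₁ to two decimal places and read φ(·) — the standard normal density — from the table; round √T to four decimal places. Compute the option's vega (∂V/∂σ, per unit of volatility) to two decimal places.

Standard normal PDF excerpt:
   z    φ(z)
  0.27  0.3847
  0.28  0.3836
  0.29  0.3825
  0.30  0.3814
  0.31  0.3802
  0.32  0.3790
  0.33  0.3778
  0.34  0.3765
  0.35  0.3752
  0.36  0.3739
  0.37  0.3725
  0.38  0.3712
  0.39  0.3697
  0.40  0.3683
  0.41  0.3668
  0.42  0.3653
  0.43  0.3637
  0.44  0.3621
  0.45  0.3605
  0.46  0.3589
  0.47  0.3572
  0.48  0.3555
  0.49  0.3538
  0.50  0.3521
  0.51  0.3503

σ√T = 0.44·√1 = 0.4400
d₁ = [ln(480/470) + (0.059 + ½·0.44²)·1] / (σ√T) = (0.0211 + 0.1558) / 0.4400 = 0.4019 → 0.40
√T = √1 = 1.0000
φ(d₁) = φ(0.40) = 0.3683
vega = S·φ(d₁)·√T = 480·0.3683·1.0000 = 176.7840

176.78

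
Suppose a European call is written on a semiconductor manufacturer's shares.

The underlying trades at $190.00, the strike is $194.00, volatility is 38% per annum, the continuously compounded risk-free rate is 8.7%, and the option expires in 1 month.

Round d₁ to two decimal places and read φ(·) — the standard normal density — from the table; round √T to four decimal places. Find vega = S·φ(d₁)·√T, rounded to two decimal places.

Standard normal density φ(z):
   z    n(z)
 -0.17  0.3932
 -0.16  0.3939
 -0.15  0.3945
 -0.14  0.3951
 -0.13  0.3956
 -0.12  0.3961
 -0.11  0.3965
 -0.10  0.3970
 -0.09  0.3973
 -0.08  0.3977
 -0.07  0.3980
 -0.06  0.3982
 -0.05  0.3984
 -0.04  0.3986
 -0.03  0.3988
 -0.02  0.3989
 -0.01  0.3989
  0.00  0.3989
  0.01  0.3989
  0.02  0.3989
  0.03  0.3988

T = 0.08333;  σ√T = 0.1097
d₁ = [ln(190/194) + (0.087 + ½·0.38²)·0.08333] / (σ√T) = (-0.0208 + 0.0133) / 0.1097 = -0.0690 ⇒ -0.07
√T = √0.08333 = 0.2887
φ(d₁) = φ(-0.07) = 0.3980
vega = S·φ(d₁)·√T = 190·0.3980·0.2887 = 21.8315
(Vega is the same for a European call and put with the same parameters.)

21.83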